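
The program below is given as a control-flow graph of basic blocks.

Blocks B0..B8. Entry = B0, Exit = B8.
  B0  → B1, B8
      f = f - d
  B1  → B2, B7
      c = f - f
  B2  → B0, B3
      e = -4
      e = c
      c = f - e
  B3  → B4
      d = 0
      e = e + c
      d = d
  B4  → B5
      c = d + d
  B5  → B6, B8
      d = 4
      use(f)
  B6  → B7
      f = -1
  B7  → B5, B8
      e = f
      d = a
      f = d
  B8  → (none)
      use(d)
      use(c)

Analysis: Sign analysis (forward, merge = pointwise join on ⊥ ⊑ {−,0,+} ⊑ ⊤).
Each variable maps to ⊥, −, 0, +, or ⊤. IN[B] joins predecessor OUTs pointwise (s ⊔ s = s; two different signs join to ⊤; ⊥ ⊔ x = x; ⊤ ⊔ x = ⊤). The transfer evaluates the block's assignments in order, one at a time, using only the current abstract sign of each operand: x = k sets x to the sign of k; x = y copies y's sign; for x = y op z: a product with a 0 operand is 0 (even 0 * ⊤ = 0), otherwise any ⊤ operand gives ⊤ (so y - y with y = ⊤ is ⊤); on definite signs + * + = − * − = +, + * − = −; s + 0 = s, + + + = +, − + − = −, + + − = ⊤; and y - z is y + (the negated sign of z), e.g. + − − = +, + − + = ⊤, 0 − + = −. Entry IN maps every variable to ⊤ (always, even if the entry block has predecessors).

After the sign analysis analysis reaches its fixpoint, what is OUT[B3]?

Answer: {a: ⊤, b: ⊤, c: ⊤, d: 0, e: ⊤, f: ⊤}

Working:
Fixpoint table:
  B0:   IN=(all ⊤)   OUT=(all ⊤)
  B1:   IN=(all ⊤)   OUT=(all ⊤)
  B2:   IN=(all ⊤)   OUT=(all ⊤)
  B3:   IN=(all ⊤)   OUT={d:0; rest ⊤}
  B4:   IN={d:0; rest ⊤}   OUT={c:0, d:0; rest ⊤}
  B5:   IN=(all ⊤)   OUT={d:+; rest ⊤}
  B6:   IN={d:+; rest ⊤}   OUT={d:+, f:-; rest ⊤}
  B7:   IN=(all ⊤)   OUT=(all ⊤)
  B8:   IN=(all ⊤)   OUT=(all ⊤)

Merge at B3: IN[B3] = OUT[B2] = {a: ⊤, b: ⊤, c: ⊤, d: ⊤, e: ⊤, f: ⊤}
Applying B3's transfer function to that IN value gives OUT[B3] (row B3 above).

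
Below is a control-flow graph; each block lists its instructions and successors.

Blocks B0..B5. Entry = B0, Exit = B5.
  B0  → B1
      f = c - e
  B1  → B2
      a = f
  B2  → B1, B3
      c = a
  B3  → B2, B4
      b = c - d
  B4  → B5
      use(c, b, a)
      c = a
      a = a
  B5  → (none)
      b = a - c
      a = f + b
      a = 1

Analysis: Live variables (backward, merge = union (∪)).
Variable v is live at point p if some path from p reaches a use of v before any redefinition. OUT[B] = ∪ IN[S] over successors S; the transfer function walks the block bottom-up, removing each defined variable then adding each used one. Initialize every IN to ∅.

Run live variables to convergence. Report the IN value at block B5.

Fixpoint table:
  B0:   IN={c, d, e}   OUT={d, f}
  B1:   IN={d, f}   OUT={a, d, f}
  B2:   IN={a, d, f}   OUT={a, c, d, f}
  B3:   IN={a, c, d, f}   OUT={a, b, c, d, f}
  B4:   IN={a, b, c, f}   OUT={a, c, f}
  B5:   IN={a, c, f}   OUT={}

B5 is the boundary node: OUT[B5] = {}
Applying B5's transfer function to that OUT value gives IN[B5] (row B5 above).

Answer: {a, c, f}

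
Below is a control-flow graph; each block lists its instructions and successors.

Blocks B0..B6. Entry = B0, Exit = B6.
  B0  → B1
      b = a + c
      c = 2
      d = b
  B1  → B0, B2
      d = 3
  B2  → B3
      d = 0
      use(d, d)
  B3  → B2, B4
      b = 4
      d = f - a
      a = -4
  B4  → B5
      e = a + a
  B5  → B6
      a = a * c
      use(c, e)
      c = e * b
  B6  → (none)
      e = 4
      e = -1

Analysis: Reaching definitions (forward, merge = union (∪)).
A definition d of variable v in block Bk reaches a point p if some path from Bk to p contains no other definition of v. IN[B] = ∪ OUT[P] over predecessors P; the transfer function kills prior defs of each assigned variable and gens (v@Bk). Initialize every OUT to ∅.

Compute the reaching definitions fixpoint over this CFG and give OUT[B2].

Answer: {a@B3, b@B0, b@B3, c@B0, d@B2}

Derivation:
Fixpoint table:
  B0: | IN={b@B0, c@B0, d@B1} | OUT={b@B0, c@B0, d@B0}
  B1: | IN={b@B0, c@B0, d@B0} | OUT={b@B0, c@B0, d@B1}
  B2: | IN={a@B3, b@B0, b@B3, c@B0, d@B1, d@B3} | OUT={a@B3, b@B0, b@B3, c@B0, d@B2}
  B3: | IN={a@B3, b@B0, b@B3, c@B0, d@B2} | OUT={a@B3, b@B3, c@B0, d@B3}
  B4: | IN={a@B3, b@B3, c@B0, d@B3} | OUT={a@B3, b@B3, c@B0, d@B3, e@B4}
  B5: | IN={a@B3, b@B3, c@B0, d@B3, e@B4} | OUT={a@B5, b@B3, c@B5, d@B3, e@B4}
  B6: | IN={a@B5, b@B3, c@B5, d@B3, e@B4} | OUT={a@B5, b@B3, c@B5, d@B3, e@B6}

Merge at B2: IN[B2] = OUT[B1] ⊔ OUT[B3] = {a@B3, b@B0, b@B3, c@B0, d@B1, d@B3}
Applying B2's transfer function to that IN value gives OUT[B2] (row B2 above).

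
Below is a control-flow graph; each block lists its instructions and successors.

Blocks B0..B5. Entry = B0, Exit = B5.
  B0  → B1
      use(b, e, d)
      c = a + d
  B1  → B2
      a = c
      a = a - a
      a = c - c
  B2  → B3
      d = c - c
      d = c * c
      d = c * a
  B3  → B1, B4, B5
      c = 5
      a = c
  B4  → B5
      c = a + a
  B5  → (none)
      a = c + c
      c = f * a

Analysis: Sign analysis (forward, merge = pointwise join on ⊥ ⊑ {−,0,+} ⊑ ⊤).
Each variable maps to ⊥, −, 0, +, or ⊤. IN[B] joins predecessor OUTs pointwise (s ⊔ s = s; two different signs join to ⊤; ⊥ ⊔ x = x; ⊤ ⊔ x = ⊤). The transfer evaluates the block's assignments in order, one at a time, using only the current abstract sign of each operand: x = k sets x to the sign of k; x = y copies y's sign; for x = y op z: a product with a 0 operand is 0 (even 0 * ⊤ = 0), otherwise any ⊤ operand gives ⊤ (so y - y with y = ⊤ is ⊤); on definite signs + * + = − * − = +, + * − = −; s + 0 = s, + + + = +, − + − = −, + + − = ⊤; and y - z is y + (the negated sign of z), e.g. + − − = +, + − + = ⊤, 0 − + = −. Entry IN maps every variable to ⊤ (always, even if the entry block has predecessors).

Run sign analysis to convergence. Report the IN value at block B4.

Answer: {a: +, b: ⊤, c: +, d: ⊤, e: ⊤, f: ⊤}

Derivation:
Converged values:
  B0: | IN=(all ⊤) | OUT=(all ⊤)
  B1: | IN=(all ⊤) | OUT=(all ⊤)
  B2: | IN=(all ⊤) | OUT=(all ⊤)
  B3: | IN=(all ⊤) | OUT={a:+, c:+; rest ⊤}
  B4: | IN={a:+, c:+; rest ⊤} | OUT={a:+, c:+; rest ⊤}
  B5: | IN={a:+, c:+; rest ⊤} | OUT={a:+; rest ⊤}

Merge at B4: IN[B4] = OUT[B3] = {a: +, b: ⊤, c: +, d: ⊤, e: ⊤, f: ⊤}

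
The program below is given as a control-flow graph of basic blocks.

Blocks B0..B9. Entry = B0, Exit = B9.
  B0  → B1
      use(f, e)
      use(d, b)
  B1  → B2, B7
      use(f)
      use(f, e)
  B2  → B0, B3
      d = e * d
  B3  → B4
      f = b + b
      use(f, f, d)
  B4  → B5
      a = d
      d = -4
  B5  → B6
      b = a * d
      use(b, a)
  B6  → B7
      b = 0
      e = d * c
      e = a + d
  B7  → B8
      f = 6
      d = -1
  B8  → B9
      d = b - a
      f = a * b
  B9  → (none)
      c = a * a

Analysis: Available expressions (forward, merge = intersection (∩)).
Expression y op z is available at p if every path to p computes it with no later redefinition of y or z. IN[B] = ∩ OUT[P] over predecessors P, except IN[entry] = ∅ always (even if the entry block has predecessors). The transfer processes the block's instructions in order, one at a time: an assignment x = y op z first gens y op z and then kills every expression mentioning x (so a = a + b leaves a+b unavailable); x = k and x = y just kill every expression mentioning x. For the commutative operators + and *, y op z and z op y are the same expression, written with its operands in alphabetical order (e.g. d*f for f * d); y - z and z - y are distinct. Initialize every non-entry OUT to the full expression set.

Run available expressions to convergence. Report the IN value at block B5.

Converged values:
  B0:   IN={}   OUT={}
  B1:   IN={}   OUT={}
  B2:   IN={}   OUT={}
  B3:   IN={}   OUT={b+b}
  B4:   IN={b+b}   OUT={b+b}
  B5:   IN={b+b}   OUT={a*d}
  B6:   IN={a*d}   OUT={a*d, a+d, c*d}
  B7:   IN={}   OUT={}
  B8:   IN={}   OUT={a*b, b-a}
  B9:   IN={a*b, b-a}   OUT={a*a, a*b, b-a}

Merge at B5: IN[B5] = OUT[B4] = {b+b}

Answer: {b+b}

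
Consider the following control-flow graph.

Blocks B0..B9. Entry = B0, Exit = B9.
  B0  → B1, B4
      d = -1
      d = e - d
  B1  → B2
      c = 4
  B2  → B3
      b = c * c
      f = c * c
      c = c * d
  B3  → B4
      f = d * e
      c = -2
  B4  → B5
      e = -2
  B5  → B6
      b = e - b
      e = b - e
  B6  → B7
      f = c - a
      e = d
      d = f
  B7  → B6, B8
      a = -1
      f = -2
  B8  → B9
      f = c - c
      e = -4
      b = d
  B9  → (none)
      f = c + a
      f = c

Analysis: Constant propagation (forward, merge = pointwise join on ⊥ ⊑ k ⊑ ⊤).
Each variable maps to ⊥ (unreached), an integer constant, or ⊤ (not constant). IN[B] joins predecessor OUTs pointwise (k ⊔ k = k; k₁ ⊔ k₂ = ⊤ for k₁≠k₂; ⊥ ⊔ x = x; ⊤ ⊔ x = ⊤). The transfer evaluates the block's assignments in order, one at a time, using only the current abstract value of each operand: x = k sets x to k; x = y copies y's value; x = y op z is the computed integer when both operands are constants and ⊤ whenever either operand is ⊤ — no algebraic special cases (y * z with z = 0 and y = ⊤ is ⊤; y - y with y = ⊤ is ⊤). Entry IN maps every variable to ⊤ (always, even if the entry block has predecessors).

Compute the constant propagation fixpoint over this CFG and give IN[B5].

Answer: {a: ⊤, b: ⊤, c: ⊤, d: ⊤, e: -2, f: ⊤}

Derivation:
Per-block solution:
  B0: | IN=(all ⊤) | OUT=(all ⊤)
  B1: | IN=(all ⊤) | OUT={c:4; rest ⊤}
  B2: | IN={c:4; rest ⊤} | OUT={b:16, f:16; rest ⊤}
  B3: | IN={b:16, f:16; rest ⊤} | OUT={b:16, c:-2; rest ⊤}
  B4: | IN=(all ⊤) | OUT={e:-2; rest ⊤}
  B5: | IN={e:-2; rest ⊤} | OUT=(all ⊤)
  B6: | IN=(all ⊤) | OUT=(all ⊤)
  B7: | IN=(all ⊤) | OUT={a:-1, f:-2; rest ⊤}
  B8: | IN={a:-1, f:-2; rest ⊤} | OUT={a:-1, e:-4; rest ⊤}
  B9: | IN={a:-1, e:-4; rest ⊤} | OUT={a:-1, e:-4; rest ⊤}

Merge at B5: IN[B5] = OUT[B4] = {a: ⊤, b: ⊤, c: ⊤, d: ⊤, e: -2, f: ⊤}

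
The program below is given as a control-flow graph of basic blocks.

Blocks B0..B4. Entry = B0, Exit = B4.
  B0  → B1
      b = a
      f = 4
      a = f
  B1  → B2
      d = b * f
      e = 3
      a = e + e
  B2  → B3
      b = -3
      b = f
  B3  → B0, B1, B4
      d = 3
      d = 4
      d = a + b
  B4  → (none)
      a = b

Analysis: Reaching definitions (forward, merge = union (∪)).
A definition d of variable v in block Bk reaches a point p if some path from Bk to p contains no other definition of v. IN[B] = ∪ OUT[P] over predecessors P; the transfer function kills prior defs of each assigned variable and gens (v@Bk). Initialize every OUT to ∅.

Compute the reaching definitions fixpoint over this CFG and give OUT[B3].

Answer: {a@B1, b@B2, d@B3, e@B1, f@B0}

Working:
Per-block solution:
  B0:  IN={a@B1, b@B2, d@B3, e@B1, f@B0}  OUT={a@B0, b@B0, d@B3, e@B1, f@B0}
  B1:  IN={a@B0, a@B1, b@B0, b@B2, d@B3, e@B1, f@B0}  OUT={a@B1, b@B0, b@B2, d@B1, e@B1, f@B0}
  B2:  IN={a@B1, b@B0, b@B2, d@B1, e@B1, f@B0}  OUT={a@B1, b@B2, d@B1, e@B1, f@B0}
  B3:  IN={a@B1, b@B2, d@B1, e@B1, f@B0}  OUT={a@B1, b@B2, d@B3, e@B1, f@B0}
  B4:  IN={a@B1, b@B2, d@B3, e@B1, f@B0}  OUT={a@B4, b@B2, d@B3, e@B1, f@B0}

Merge at B3: IN[B3] = OUT[B2] = {a@B1, b@B2, d@B1, e@B1, f@B0}
Applying B3's transfer function to that IN value gives OUT[B3] (row B3 above).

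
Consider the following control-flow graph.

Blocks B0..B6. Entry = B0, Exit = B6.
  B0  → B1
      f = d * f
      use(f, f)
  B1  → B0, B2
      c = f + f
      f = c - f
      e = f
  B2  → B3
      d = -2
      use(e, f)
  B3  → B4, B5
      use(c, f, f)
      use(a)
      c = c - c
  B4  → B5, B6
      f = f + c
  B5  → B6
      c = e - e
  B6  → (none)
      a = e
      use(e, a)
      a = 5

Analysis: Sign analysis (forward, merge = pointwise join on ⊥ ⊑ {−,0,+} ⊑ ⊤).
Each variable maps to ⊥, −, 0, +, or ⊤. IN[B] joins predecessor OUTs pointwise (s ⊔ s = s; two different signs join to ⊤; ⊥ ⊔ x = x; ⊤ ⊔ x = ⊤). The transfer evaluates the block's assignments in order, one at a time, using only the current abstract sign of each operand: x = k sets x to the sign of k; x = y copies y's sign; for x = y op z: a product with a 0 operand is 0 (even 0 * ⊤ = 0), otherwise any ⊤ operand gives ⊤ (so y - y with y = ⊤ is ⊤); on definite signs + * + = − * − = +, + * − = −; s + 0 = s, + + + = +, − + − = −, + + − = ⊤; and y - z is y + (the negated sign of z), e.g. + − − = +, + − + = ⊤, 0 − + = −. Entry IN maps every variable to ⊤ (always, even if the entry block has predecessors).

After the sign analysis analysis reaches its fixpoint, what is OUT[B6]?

Answer: {a: +, b: ⊤, c: ⊤, d: -, e: ⊤, f: ⊤}

Trace:
Per-block solution:
  B0:  IN=(all ⊤)  OUT=(all ⊤)
  B1:  IN=(all ⊤)  OUT=(all ⊤)
  B2:  IN=(all ⊤)  OUT={d:-; rest ⊤}
  B3:  IN={d:-; rest ⊤}  OUT={d:-; rest ⊤}
  B4:  IN={d:-; rest ⊤}  OUT={d:-; rest ⊤}
  B5:  IN={d:-; rest ⊤}  OUT={d:-; rest ⊤}
  B6:  IN={d:-; rest ⊤}  OUT={a:+, d:-; rest ⊤}

Merge at B6: IN[B6] = OUT[B4] ⊔ OUT[B5] = {a: ⊤, b: ⊤, c: ⊤, d: -, e: ⊤, f: ⊤}
Applying B6's transfer function to that IN value gives OUT[B6] (row B6 above).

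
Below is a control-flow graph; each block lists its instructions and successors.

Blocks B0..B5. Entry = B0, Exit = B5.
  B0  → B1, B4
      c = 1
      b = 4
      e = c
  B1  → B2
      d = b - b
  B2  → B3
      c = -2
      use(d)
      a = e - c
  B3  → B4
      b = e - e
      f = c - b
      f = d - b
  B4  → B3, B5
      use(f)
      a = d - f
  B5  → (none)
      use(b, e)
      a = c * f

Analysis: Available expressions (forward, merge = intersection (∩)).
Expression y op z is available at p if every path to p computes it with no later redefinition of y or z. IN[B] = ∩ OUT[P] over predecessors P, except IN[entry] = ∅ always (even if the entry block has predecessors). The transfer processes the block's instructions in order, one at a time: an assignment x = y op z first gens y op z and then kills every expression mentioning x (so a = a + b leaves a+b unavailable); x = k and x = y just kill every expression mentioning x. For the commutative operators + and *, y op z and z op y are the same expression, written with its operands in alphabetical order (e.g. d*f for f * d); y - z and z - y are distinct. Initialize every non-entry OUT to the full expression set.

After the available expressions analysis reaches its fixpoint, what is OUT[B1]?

Per-block solution:
  B0:  IN={}  OUT={}
  B1:  IN={}  OUT={b-b}
  B2:  IN={b-b}  OUT={b-b, e-c}
  B3:  IN={}  OUT={c-b, d-b, e-e}
  B4:  IN={}  OUT={d-f}
  B5:  IN={d-f}  OUT={c*f, d-f}

Merge at B1: IN[B1] = OUT[B0] = {}
Applying B1's transfer function to that IN value gives OUT[B1] (row B1 above).

Answer: {b-b}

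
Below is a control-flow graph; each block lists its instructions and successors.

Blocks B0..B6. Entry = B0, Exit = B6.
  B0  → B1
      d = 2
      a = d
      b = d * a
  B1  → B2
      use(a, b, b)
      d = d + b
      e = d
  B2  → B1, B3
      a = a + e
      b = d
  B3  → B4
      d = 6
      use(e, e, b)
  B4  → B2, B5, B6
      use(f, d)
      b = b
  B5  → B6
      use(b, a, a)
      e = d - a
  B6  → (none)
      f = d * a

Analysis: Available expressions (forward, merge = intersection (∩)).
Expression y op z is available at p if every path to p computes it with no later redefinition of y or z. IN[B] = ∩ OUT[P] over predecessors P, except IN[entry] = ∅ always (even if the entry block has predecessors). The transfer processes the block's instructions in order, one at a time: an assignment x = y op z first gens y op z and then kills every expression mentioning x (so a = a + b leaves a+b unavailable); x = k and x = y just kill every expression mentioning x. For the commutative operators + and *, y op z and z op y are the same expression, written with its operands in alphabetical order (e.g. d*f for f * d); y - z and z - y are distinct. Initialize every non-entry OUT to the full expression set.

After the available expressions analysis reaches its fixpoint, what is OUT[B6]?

Fixpoint table:
  B0:  IN={}  OUT={a*d}
  B1:  IN={}  OUT={}
  B2:  IN={}  OUT={}
  B3:  IN={}  OUT={}
  B4:  IN={}  OUT={}
  B5:  IN={}  OUT={d-a}
  B6:  IN={}  OUT={a*d}

Merge at B6: IN[B6] = OUT[B4] ∩ OUT[B5] = {}
Applying B6's transfer function to that IN value gives OUT[B6] (row B6 above).

Answer: {a*d}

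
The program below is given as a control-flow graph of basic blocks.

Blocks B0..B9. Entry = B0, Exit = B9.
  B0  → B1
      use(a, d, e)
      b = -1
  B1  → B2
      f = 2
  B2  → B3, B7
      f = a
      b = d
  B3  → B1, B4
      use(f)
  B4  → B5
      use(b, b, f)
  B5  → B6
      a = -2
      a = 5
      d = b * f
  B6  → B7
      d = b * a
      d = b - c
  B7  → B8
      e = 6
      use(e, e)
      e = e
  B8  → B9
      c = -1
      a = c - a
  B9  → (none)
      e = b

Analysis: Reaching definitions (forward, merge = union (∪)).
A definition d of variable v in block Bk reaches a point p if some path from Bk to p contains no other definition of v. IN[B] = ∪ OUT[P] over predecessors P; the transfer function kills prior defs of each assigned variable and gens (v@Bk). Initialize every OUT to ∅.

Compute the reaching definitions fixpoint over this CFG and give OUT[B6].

Answer: {a@B5, b@B2, d@B6, f@B2}

Derivation:
Converged values:
  B0:   IN={}   OUT={b@B0}
  B1:   IN={b@B0, b@B2, f@B2}   OUT={b@B0, b@B2, f@B1}
  B2:   IN={b@B0, b@B2, f@B1}   OUT={b@B2, f@B2}
  B3:   IN={b@B2, f@B2}   OUT={b@B2, f@B2}
  B4:   IN={b@B2, f@B2}   OUT={b@B2, f@B2}
  B5:   IN={b@B2, f@B2}   OUT={a@B5, b@B2, d@B5, f@B2}
  B6:   IN={a@B5, b@B2, d@B5, f@B2}   OUT={a@B5, b@B2, d@B6, f@B2}
  B7:   IN={a@B5, b@B2, d@B6, f@B2}   OUT={a@B5, b@B2, d@B6, e@B7, f@B2}
  B8:   IN={a@B5, b@B2, d@B6, e@B7, f@B2}   OUT={a@B8, b@B2, c@B8, d@B6, e@B7, f@B2}
  B9:   IN={a@B8, b@B2, c@B8, d@B6, e@B7, f@B2}   OUT={a@B8, b@B2, c@B8, d@B6, e@B9, f@B2}

Merge at B6: IN[B6] = OUT[B5] = {a@B5, b@B2, d@B5, f@B2}
Applying B6's transfer function to that IN value gives OUT[B6] (row B6 above).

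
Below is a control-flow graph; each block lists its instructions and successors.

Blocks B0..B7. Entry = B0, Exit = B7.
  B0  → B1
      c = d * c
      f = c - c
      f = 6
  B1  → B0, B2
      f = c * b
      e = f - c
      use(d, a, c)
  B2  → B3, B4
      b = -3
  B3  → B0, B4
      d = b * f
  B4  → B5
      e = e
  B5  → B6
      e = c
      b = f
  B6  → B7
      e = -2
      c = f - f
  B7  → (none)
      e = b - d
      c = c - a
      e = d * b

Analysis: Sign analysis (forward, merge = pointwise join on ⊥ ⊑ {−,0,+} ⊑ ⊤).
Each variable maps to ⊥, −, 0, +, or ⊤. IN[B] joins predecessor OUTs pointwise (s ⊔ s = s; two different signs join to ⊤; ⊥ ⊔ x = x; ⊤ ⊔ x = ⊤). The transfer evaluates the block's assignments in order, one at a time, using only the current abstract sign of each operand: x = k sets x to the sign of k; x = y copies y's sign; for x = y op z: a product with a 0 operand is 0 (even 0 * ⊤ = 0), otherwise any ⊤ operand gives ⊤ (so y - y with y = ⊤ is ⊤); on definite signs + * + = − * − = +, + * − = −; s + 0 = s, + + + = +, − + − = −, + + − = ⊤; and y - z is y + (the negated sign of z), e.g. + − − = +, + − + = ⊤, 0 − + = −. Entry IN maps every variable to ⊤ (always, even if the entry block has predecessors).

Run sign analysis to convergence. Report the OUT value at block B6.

Answer: {a: ⊤, b: ⊤, c: ⊤, d: ⊤, e: -, f: ⊤}

Working:
Fixpoint table:
  B0:  IN=(all ⊤)  OUT={f:+; rest ⊤}
  B1:  IN={f:+; rest ⊤}  OUT=(all ⊤)
  B2:  IN=(all ⊤)  OUT={b:-; rest ⊤}
  B3:  IN={b:-; rest ⊤}  OUT={b:-; rest ⊤}
  B4:  IN={b:-; rest ⊤}  OUT={b:-; rest ⊤}
  B5:  IN={b:-; rest ⊤}  OUT=(all ⊤)
  B6:  IN=(all ⊤)  OUT={e:-; rest ⊤}
  B7:  IN={e:-; rest ⊤}  OUT=(all ⊤)

Merge at B6: IN[B6] = OUT[B5] = {a: ⊤, b: ⊤, c: ⊤, d: ⊤, e: ⊤, f: ⊤}
Applying B6's transfer function to that IN value gives OUT[B6] (row B6 above).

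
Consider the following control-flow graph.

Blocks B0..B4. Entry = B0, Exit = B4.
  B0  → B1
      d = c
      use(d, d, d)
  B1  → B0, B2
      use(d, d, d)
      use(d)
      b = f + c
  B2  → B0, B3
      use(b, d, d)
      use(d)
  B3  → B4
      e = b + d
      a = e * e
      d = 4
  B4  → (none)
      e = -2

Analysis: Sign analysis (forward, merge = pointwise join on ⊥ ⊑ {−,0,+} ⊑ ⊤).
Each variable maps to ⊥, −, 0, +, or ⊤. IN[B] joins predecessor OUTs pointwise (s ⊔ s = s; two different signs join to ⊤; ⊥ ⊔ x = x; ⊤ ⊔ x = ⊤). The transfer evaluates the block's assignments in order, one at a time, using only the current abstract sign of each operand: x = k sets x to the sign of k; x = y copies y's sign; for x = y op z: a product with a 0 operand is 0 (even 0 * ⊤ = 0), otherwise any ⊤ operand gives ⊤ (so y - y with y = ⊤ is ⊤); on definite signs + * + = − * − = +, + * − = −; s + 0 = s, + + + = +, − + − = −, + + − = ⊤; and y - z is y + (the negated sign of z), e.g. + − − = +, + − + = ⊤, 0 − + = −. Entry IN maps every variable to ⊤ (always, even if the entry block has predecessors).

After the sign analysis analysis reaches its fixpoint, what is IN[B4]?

Answer: {a: ⊤, b: ⊤, c: ⊤, d: +, e: ⊤, f: ⊤}

Derivation:
Fixpoint table:
  B0:  IN=(all ⊤)  OUT=(all ⊤)
  B1:  IN=(all ⊤)  OUT=(all ⊤)
  B2:  IN=(all ⊤)  OUT=(all ⊤)
  B3:  IN=(all ⊤)  OUT={d:+; rest ⊤}
  B4:  IN={d:+; rest ⊤}  OUT={d:+, e:-; rest ⊤}

Merge at B4: IN[B4] = OUT[B3] = {a: ⊤, b: ⊤, c: ⊤, d: +, e: ⊤, f: ⊤}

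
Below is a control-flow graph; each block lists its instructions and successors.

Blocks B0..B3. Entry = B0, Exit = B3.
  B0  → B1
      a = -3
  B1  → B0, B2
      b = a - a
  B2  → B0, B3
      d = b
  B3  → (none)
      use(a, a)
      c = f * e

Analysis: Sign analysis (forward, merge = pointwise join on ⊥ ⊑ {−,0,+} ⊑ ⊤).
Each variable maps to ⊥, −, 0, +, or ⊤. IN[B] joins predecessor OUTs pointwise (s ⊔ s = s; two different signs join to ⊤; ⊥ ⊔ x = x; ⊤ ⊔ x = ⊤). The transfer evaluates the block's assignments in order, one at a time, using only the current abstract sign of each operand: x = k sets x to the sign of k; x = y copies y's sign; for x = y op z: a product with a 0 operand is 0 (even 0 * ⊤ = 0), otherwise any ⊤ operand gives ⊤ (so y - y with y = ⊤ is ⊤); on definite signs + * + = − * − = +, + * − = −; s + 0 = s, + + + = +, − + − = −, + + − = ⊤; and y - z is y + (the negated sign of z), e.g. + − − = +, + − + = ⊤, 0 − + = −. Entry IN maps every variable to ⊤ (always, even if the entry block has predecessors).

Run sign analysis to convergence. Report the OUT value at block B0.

Answer: {a: -, b: ⊤, c: ⊤, d: ⊤, e: ⊤, f: ⊤}

Working:
Fixpoint table:
  B0:  IN=(all ⊤)  OUT={a:-; rest ⊤}
  B1:  IN={a:-; rest ⊤}  OUT={a:-; rest ⊤}
  B2:  IN={a:-; rest ⊤}  OUT={a:-; rest ⊤}
  B3:  IN={a:-; rest ⊤}  OUT={a:-; rest ⊤}

Merge at B0 (entry node, so the boundary value (all ⊤) is joined with the incoming edge(s)): IN[B0] = (all ⊤) ⊔ OUT[B1] ⊔ OUT[B2] = {a: ⊤, b: ⊤, c: ⊤, d: ⊤, e: ⊤, f: ⊤}
Applying B0's transfer function to that IN value gives OUT[B0] (row B0 above).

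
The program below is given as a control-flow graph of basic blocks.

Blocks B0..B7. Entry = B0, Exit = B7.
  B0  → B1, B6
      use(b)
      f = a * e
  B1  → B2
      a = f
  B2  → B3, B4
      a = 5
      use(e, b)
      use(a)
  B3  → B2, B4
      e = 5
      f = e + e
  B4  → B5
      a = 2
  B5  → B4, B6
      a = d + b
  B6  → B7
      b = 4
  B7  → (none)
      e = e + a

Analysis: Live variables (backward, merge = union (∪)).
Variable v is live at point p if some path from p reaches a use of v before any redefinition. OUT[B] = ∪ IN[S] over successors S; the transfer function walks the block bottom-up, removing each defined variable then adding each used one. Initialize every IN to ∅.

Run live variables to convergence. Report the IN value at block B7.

Answer: {a, e}

Trace:
Per-block solution:
  B0:  IN={a, b, d, e}  OUT={a, b, d, e, f}
  B1:  IN={b, d, e, f}  OUT={b, d, e}
  B2:  IN={b, d, e}  OUT={b, d, e}
  B3:  IN={b, d}  OUT={b, d, e}
  B4:  IN={b, d, e}  OUT={b, d, e}
  B5:  IN={b, d, e}  OUT={a, b, d, e}
  B6:  IN={a, e}  OUT={a, e}
  B7:  IN={a, e}  OUT={}

B7 is the boundary node: OUT[B7] = {}
Applying B7's transfer function to that OUT value gives IN[B7] (row B7 above).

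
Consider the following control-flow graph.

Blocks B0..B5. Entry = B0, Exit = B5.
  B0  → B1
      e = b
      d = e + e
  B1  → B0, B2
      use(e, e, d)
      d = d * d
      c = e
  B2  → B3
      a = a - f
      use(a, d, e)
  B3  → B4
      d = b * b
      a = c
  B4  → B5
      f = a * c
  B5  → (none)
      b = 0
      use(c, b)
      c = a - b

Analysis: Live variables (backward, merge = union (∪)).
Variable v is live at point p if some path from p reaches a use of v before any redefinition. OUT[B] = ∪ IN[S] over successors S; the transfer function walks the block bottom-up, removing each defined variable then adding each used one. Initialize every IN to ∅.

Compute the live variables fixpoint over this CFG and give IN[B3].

Answer: {b, c}

Derivation:
Converged values:
  B0: | IN={a, b, f} | OUT={a, b, d, e, f}
  B1: | IN={a, b, d, e, f} | OUT={a, b, c, d, e, f}
  B2: | IN={a, b, c, d, e, f} | OUT={b, c}
  B3: | IN={b, c} | OUT={a, c}
  B4: | IN={a, c} | OUT={a, c}
  B5: | IN={a, c} | OUT={}

Merge at B3: OUT[B3] = IN[B4] = {a, c}
Applying B3's transfer function to that OUT value gives IN[B3] (row B3 above).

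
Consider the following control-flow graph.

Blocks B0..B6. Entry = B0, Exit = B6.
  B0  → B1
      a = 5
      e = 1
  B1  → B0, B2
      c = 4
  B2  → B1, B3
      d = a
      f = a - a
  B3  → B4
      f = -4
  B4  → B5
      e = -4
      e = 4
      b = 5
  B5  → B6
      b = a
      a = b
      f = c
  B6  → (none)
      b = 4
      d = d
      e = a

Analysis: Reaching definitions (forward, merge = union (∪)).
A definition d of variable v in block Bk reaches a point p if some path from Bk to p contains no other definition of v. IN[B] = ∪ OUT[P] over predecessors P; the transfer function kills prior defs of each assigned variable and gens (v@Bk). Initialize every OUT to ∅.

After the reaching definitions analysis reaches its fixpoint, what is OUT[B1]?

Answer: {a@B0, c@B1, d@B2, e@B0, f@B2}

Trace:
Converged values:
  B0:  IN={a@B0, c@B1, d@B2, e@B0, f@B2}  OUT={a@B0, c@B1, d@B2, e@B0, f@B2}
  B1:  IN={a@B0, c@B1, d@B2, e@B0, f@B2}  OUT={a@B0, c@B1, d@B2, e@B0, f@B2}
  B2:  IN={a@B0, c@B1, d@B2, e@B0, f@B2}  OUT={a@B0, c@B1, d@B2, e@B0, f@B2}
  B3:  IN={a@B0, c@B1, d@B2, e@B0, f@B2}  OUT={a@B0, c@B1, d@B2, e@B0, f@B3}
  B4:  IN={a@B0, c@B1, d@B2, e@B0, f@B3}  OUT={a@B0, b@B4, c@B1, d@B2, e@B4, f@B3}
  B5:  IN={a@B0, b@B4, c@B1, d@B2, e@B4, f@B3}  OUT={a@B5, b@B5, c@B1, d@B2, e@B4, f@B5}
  B6:  IN={a@B5, b@B5, c@B1, d@B2, e@B4, f@B5}  OUT={a@B5, b@B6, c@B1, d@B6, e@B6, f@B5}

Merge at B1: IN[B1] = OUT[B0] ⊔ OUT[B2] = {a@B0, c@B1, d@B2, e@B0, f@B2}
Applying B1's transfer function to that IN value gives OUT[B1] (row B1 above).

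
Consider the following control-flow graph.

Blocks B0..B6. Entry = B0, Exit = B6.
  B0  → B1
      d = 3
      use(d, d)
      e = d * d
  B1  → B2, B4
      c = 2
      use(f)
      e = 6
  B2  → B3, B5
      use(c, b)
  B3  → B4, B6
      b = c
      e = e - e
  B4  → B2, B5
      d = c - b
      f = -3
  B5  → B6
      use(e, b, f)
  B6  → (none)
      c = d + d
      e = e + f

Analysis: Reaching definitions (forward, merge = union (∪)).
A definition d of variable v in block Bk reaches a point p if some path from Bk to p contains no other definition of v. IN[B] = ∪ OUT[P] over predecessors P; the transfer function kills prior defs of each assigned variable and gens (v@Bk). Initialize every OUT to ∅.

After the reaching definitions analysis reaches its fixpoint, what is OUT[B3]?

Answer: {b@B3, c@B1, d@B0, d@B4, e@B3, f@B4}

Trace:
Converged values:
  B0:  IN={}  OUT={d@B0, e@B0}
  B1:  IN={d@B0, e@B0}  OUT={c@B1, d@B0, e@B1}
  B2:  IN={b@B3, c@B1, d@B0, d@B4, e@B1, e@B3, f@B4}  OUT={b@B3, c@B1, d@B0, d@B4, e@B1, e@B3, f@B4}
  B3:  IN={b@B3, c@B1, d@B0, d@B4, e@B1, e@B3, f@B4}  OUT={b@B3, c@B1, d@B0, d@B4, e@B3, f@B4}
  B4:  IN={b@B3, c@B1, d@B0, d@B4, e@B1, e@B3, f@B4}  OUT={b@B3, c@B1, d@B4, e@B1, e@B3, f@B4}
  B5:  IN={b@B3, c@B1, d@B0, d@B4, e@B1, e@B3, f@B4}  OUT={b@B3, c@B1, d@B0, d@B4, e@B1, e@B3, f@B4}
  B6:  IN={b@B3, c@B1, d@B0, d@B4, e@B1, e@B3, f@B4}  OUT={b@B3, c@B6, d@B0, d@B4, e@B6, f@B4}

Merge at B3: IN[B3] = OUT[B2] = {b@B3, c@B1, d@B0, d@B4, e@B1, e@B3, f@B4}
Applying B3's transfer function to that IN value gives OUT[B3] (row B3 above).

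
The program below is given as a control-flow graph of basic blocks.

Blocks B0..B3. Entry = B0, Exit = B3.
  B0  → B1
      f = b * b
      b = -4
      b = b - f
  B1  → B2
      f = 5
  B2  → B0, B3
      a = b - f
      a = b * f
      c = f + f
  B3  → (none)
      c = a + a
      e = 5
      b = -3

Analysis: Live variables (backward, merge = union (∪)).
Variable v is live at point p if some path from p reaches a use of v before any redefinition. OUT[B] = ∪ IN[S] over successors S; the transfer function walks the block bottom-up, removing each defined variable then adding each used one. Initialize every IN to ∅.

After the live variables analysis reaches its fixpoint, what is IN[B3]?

Per-block solution:
  B0:   IN={b}   OUT={b}
  B1:   IN={b}   OUT={b, f}
  B2:   IN={b, f}   OUT={a, b}
  B3:   IN={a}   OUT={}

B3 is the boundary node: OUT[B3] = {}
Applying B3's transfer function to that OUT value gives IN[B3] (row B3 above).

Answer: {a}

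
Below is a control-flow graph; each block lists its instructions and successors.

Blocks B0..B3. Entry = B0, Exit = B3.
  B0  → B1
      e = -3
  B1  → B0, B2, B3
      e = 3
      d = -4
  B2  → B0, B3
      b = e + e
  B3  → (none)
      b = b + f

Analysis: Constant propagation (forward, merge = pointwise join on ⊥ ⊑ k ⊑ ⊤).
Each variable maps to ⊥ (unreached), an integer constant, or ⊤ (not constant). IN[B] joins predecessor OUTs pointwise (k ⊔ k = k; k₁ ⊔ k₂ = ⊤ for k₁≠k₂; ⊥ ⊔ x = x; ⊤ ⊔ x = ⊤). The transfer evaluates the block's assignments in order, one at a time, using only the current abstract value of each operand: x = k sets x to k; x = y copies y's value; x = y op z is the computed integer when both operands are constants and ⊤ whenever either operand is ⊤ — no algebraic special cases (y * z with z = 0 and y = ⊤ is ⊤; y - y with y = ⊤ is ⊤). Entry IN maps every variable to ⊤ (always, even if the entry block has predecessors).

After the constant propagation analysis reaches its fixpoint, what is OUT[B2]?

Answer: {a: ⊤, b: 6, c: ⊤, d: -4, e: 3, f: ⊤}

Working:
Per-block solution:
  B0:   IN=(all ⊤)   OUT={e:-3; rest ⊤}
  B1:   IN={e:-3; rest ⊤}   OUT={d:-4, e:3; rest ⊤}
  B2:   IN={d:-4, e:3; rest ⊤}   OUT={b:6, d:-4, e:3; rest ⊤}
  B3:   IN={d:-4, e:3; rest ⊤}   OUT={d:-4, e:3; rest ⊤}

Merge at B2: IN[B2] = OUT[B1] = {a: ⊤, b: ⊤, c: ⊤, d: -4, e: 3, f: ⊤}
Applying B2's transfer function to that IN value gives OUT[B2] (row B2 above).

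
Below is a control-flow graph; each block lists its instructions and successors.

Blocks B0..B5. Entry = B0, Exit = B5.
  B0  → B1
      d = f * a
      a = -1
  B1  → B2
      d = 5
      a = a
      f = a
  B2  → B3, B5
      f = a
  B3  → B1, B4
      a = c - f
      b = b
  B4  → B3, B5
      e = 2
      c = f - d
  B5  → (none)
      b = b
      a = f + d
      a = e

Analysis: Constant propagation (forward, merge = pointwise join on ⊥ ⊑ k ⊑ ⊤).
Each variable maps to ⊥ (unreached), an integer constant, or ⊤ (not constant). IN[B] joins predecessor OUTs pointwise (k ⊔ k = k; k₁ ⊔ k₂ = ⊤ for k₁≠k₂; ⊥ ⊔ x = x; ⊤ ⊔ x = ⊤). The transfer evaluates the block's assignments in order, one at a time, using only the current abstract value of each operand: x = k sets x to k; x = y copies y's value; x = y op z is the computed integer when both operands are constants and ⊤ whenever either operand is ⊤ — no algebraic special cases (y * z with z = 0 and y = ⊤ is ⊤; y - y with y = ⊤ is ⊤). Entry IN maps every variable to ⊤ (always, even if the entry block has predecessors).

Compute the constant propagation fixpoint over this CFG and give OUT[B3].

Answer: {a: ⊤, b: ⊤, c: ⊤, d: 5, e: ⊤, f: ⊤}

Working:
Per-block solution:
  B0:  IN=(all ⊤)  OUT={a:-1; rest ⊤}
  B1:  IN=(all ⊤)  OUT={d:5; rest ⊤}
  B2:  IN={d:5; rest ⊤}  OUT={d:5; rest ⊤}
  B3:  IN={d:5; rest ⊤}  OUT={d:5; rest ⊤}
  B4:  IN={d:5; rest ⊤}  OUT={d:5, e:2; rest ⊤}
  B5:  IN={d:5; rest ⊤}  OUT={d:5; rest ⊤}

Merge at B3: IN[B3] = OUT[B2] ⊔ OUT[B4] = {a: ⊤, b: ⊤, c: ⊤, d: 5, e: ⊤, f: ⊤}
Applying B3's transfer function to that IN value gives OUT[B3] (row B3 above).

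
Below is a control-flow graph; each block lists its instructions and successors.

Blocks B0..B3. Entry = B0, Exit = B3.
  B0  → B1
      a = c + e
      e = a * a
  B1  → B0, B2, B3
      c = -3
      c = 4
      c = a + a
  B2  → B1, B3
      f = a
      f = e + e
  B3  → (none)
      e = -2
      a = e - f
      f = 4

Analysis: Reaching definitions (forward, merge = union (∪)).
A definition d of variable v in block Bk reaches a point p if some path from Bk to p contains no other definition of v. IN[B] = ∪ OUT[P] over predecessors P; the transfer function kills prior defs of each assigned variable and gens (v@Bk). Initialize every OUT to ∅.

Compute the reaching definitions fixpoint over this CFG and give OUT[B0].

Answer: {a@B0, c@B1, e@B0, f@B2}

Derivation:
Per-block solution:
  B0: | IN={a@B0, c@B1, e@B0, f@B2} | OUT={a@B0, c@B1, e@B0, f@B2}
  B1: | IN={a@B0, c@B1, e@B0, f@B2} | OUT={a@B0, c@B1, e@B0, f@B2}
  B2: | IN={a@B0, c@B1, e@B0, f@B2} | OUT={a@B0, c@B1, e@B0, f@B2}
  B3: | IN={a@B0, c@B1, e@B0, f@B2} | OUT={a@B3, c@B1, e@B3, f@B3}

Merge at B0 (entry node, so the boundary value {} is joined with the incoming edge(s)): IN[B0] = {} ⊔ OUT[B1] = {a@B0, c@B1, e@B0, f@B2}
Applying B0's transfer function to that IN value gives OUT[B0] (row B0 above).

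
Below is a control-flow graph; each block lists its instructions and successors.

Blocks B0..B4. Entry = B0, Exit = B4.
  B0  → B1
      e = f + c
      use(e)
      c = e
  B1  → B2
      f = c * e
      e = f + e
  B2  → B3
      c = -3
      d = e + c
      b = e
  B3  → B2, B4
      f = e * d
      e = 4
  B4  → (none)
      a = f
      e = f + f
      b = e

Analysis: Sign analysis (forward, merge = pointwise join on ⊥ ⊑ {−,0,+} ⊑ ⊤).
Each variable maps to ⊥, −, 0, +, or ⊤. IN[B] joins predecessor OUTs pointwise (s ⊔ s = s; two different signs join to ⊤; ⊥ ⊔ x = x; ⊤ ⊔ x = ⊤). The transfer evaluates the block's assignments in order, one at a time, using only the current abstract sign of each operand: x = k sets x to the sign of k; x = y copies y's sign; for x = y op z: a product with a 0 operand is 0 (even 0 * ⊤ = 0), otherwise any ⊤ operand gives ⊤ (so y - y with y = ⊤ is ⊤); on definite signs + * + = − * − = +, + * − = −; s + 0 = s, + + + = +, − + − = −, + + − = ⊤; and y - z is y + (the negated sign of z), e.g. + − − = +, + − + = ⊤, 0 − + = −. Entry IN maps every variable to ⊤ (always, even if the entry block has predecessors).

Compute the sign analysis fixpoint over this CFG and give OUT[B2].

Converged values:
  B0:   IN=(all ⊤)   OUT=(all ⊤)
  B1:   IN=(all ⊤)   OUT=(all ⊤)
  B2:   IN=(all ⊤)   OUT={c:-; rest ⊤}
  B3:   IN={c:-; rest ⊤}   OUT={c:-, e:+; rest ⊤}
  B4:   IN={c:-, e:+; rest ⊤}   OUT={c:-; rest ⊤}

Merge at B2: IN[B2] = OUT[B1] ⊔ OUT[B3] = {a: ⊤, b: ⊤, c: ⊤, d: ⊤, e: ⊤, f: ⊤}
Applying B2's transfer function to that IN value gives OUT[B2] (row B2 above).

Answer: {a: ⊤, b: ⊤, c: -, d: ⊤, e: ⊤, f: ⊤}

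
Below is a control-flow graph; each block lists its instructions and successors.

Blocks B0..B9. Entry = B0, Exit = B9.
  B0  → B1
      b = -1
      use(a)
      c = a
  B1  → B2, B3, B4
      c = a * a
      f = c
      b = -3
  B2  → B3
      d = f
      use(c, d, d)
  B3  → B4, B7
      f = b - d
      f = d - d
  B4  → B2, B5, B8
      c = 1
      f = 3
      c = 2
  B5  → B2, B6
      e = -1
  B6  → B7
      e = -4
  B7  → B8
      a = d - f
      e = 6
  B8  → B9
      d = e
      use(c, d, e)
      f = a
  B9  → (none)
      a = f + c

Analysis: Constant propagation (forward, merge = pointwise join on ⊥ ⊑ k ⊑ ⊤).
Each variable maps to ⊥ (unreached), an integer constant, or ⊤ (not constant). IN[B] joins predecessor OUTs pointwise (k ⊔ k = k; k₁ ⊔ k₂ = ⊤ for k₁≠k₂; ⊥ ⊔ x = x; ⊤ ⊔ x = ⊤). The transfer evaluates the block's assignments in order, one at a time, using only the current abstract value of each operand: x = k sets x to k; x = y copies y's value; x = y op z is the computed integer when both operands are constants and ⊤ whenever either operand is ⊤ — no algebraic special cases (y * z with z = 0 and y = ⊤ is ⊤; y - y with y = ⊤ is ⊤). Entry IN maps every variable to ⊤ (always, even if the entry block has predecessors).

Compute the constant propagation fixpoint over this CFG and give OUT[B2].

Answer: {a: ⊤, b: -3, c: ⊤, d: ⊤, e: ⊤, f: ⊤}

Working:
Per-block solution:
  B0:  IN=(all ⊤)  OUT={b:-1; rest ⊤}
  B1:  IN={b:-1; rest ⊤}  OUT={b:-3; rest ⊤}
  B2:  IN={b:-3; rest ⊤}  OUT={b:-3; rest ⊤}
  B3:  IN={b:-3; rest ⊤}  OUT={b:-3; rest ⊤}
  B4:  IN={b:-3; rest ⊤}  OUT={b:-3, c:2, f:3; rest ⊤}
  B5:  IN={b:-3, c:2, f:3; rest ⊤}  OUT={b:-3, c:2, e:-1, f:3; rest ⊤}
  B6:  IN={b:-3, c:2, e:-1, f:3; rest ⊤}  OUT={b:-3, c:2, e:-4, f:3; rest ⊤}
  B7:  IN={b:-3; rest ⊤}  OUT={b:-3, e:6; rest ⊤}
  B8:  IN={b:-3; rest ⊤}  OUT={b:-3; rest ⊤}
  B9:  IN={b:-3; rest ⊤}  OUT={b:-3; rest ⊤}

Merge at B2: IN[B2] = OUT[B1] ⊔ OUT[B4] ⊔ OUT[B5] = {a: ⊤, b: -3, c: ⊤, d: ⊤, e: ⊤, f: ⊤}
Applying B2's transfer function to that IN value gives OUT[B2] (row B2 above).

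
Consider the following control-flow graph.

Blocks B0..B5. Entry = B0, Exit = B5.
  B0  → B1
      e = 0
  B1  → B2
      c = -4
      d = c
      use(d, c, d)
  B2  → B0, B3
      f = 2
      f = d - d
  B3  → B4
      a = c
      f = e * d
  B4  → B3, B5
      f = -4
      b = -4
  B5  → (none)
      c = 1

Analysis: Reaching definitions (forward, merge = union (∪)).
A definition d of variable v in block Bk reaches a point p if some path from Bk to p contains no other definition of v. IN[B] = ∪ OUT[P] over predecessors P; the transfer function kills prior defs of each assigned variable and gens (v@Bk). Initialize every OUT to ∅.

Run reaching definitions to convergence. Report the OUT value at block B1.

Fixpoint table:
  B0: | IN={c@B1, d@B1, e@B0, f@B2} | OUT={c@B1, d@B1, e@B0, f@B2}
  B1: | IN={c@B1, d@B1, e@B0, f@B2} | OUT={c@B1, d@B1, e@B0, f@B2}
  B2: | IN={c@B1, d@B1, e@B0, f@B2} | OUT={c@B1, d@B1, e@B0, f@B2}
  B3: | IN={a@B3, b@B4, c@B1, d@B1, e@B0, f@B2, f@B4} | OUT={a@B3, b@B4, c@B1, d@B1, e@B0, f@B3}
  B4: | IN={a@B3, b@B4, c@B1, d@B1, e@B0, f@B3} | OUT={a@B3, b@B4, c@B1, d@B1, e@B0, f@B4}
  B5: | IN={a@B3, b@B4, c@B1, d@B1, e@B0, f@B4} | OUT={a@B3, b@B4, c@B5, d@B1, e@B0, f@B4}

Merge at B1: IN[B1] = OUT[B0] = {c@B1, d@B1, e@B0, f@B2}
Applying B1's transfer function to that IN value gives OUT[B1] (row B1 above).

Answer: {c@B1, d@B1, e@B0, f@B2}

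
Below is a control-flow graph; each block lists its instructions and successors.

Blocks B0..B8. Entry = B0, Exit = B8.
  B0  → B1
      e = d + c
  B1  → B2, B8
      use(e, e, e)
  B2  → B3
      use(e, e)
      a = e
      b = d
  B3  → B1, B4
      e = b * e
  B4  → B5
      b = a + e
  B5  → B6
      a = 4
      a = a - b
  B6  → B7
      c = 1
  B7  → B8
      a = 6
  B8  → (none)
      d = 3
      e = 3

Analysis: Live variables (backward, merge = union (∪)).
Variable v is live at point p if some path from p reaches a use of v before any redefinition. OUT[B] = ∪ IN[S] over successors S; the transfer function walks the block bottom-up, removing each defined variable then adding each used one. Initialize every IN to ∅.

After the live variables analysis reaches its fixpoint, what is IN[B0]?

Converged values:
  B0: | IN={c, d} | OUT={d, e}
  B1: | IN={d, e} | OUT={d, e}
  B2: | IN={d, e} | OUT={a, b, d, e}
  B3: | IN={a, b, d, e} | OUT={a, d, e}
  B4: | IN={a, e} | OUT={b}
  B5: | IN={b} | OUT={}
  B6: | IN={} | OUT={}
  B7: | IN={} | OUT={}
  B8: | IN={} | OUT={}

Merge at B0: OUT[B0] = IN[B1] = {d, e}
Applying B0's transfer function to that OUT value gives IN[B0] (row B0 above).

Answer: {c, d}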